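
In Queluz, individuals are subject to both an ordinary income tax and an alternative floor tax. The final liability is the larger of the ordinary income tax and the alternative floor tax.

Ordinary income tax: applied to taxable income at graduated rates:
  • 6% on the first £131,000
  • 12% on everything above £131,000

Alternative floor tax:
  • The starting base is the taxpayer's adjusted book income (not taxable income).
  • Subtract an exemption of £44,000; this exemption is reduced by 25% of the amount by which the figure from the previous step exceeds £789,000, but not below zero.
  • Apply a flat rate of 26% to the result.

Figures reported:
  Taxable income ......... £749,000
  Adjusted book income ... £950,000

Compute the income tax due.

Alternative floor tax:
  Base (adjusted book income): £950,000
  Exemption: £44,000 − 25% × (£950,000 − £789,000) = £44,000 − £40,250 = £3,750
  Base: £950,000 − £3,750 = £946,250
  £946,250 × 26% = £246,025

Ordinary income tax:
  £131,000 × 6% = £7,860
  £618,000 × 12% = £74,160
  → £82,020

£246,025 > £82,020, so the alternative floor tax is the binding amount.

£246,025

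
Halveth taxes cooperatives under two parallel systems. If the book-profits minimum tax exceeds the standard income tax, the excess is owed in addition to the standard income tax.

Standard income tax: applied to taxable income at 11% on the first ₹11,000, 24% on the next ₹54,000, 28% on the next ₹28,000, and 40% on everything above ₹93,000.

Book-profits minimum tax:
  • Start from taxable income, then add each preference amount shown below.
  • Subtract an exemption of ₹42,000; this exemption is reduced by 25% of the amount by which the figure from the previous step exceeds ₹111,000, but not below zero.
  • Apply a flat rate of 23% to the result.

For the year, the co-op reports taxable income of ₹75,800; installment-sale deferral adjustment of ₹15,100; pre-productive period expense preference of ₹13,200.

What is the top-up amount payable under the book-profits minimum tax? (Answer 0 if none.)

Book-profits minimum tax:
  Adjusted income: ₹75,800 + ₹15,100 + ₹13,200 = ₹104,100
  Exemption: ₹104,100 ≤ ₹111,000, so full ₹42,000 applies
  Base: ₹104,100 − ₹42,000 = ₹62,100
  ₹62,100 × 23% = ₹14,283

Standard income tax:
  ₹11,000 × 11% = ₹1,210
  ₹54,000 × 24% = ₹12,960
  ₹10,800 × 28% = ₹3,024
  → ₹17,194

₹14,283 ≤ ₹17,194, so no add-on is due.

₹0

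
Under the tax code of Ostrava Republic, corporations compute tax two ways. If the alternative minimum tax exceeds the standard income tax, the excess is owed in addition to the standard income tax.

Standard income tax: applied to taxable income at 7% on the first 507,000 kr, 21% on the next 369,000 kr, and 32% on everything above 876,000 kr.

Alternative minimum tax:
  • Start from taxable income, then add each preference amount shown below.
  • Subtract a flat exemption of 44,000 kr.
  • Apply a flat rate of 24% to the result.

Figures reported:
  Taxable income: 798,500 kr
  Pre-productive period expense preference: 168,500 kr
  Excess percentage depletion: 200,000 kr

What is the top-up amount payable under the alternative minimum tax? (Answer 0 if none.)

172,815 kr

Alternative minimum tax:
  Adjusted income: 798,500 kr + 168,500 kr + 200,000 kr = 1,167,000 kr
  Less exemption 44,000 kr → base 1,123,000 kr
  1,123,000 kr × 24% = 269,520 kr

Standard income tax:
  507,000 kr × 7% = 35,490 kr
  291,500 kr × 21% = 61,215 kr
  → 96,705 kr

Excess of alternative minimum tax over standard income tax: 269,520 kr − 96,705 kr = 172,815 kr.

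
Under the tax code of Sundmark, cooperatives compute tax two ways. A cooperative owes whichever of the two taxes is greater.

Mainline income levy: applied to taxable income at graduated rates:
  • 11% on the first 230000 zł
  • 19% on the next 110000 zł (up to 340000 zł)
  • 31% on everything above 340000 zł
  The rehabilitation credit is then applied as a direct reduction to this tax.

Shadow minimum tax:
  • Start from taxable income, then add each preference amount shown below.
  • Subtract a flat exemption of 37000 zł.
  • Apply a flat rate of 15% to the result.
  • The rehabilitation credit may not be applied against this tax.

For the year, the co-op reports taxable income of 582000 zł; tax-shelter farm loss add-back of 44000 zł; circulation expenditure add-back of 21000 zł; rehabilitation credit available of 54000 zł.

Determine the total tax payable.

91500 zł

Shadow minimum tax:
  Adjusted income: 582000 zł + 44000 zł + 21000 zł = 647000 zł
  Less exemption 37000 zł → base 610000 zł
  610000 zł × 15% = 91500 zł

Mainline income levy:
  230000 zł × 11% = 25300 zł
  110000 zł × 19% = 20900 zł
  242000 zł × 31% = 75020 zł
  → 121220 zł
  Less rehabilitation credit 54000 zł → 67220 zł

91500 zł > 67220 zł, so the shadow minimum tax is the binding amount.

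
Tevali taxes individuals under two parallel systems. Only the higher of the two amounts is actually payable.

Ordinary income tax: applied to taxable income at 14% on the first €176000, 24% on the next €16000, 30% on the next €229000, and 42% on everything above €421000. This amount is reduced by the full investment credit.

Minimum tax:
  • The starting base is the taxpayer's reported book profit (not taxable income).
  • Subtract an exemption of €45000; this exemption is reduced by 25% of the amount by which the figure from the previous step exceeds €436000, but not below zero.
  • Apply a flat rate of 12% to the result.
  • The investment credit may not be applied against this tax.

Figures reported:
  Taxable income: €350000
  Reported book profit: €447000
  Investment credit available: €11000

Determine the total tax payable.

Ordinary income tax:
  €176000 × 14% = €24640
  €16000 × 24% = €3840
  €158000 × 30% = €47400
  → €75880
  Less investment credit €11000 → €64880

Minimum tax:
  Base (reported book profit): €447000
  Exemption: €45000 − 25% × (€447000 − €436000) = €45000 − €2750 = €42250
  Base: €447000 − €42250 = €404750
  €404750 × 12% = €48570

€64880 > €48570, so the ordinary income tax governs.

€64880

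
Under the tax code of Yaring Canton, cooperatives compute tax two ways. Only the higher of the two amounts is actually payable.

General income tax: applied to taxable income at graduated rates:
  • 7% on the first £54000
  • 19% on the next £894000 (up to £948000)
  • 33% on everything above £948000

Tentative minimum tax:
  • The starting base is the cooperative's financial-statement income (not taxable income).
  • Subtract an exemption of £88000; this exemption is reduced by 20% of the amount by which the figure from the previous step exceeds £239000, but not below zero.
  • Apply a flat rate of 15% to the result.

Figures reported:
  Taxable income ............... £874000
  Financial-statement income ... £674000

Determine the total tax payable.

£159580

Tentative minimum tax:
  Base (financial-statement income): £674000
  Exemption: £88000 − 20% × (£674000 − £239000) = £88000 − £87000 = £1000
  Base: £674000 − £1000 = £673000
  £673000 × 15% = £100950

General income tax:
  £54000 × 7% = £3780
  £820000 × 19% = £155800
  → £159580

£159580 > £100950, so the general income tax governs.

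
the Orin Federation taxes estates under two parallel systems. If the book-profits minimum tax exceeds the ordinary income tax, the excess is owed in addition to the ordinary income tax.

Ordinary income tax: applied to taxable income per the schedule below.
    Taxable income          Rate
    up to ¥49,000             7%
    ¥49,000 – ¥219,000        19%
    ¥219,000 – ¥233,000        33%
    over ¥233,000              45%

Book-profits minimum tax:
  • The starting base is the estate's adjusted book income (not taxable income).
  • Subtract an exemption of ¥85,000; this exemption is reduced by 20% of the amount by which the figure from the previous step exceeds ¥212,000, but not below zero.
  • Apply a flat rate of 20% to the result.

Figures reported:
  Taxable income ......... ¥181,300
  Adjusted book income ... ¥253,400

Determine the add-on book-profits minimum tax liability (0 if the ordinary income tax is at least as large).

Ordinary income tax:
  ¥49,000 × 7% = ¥3,430
  ¥132,300 × 19% = ¥25,137
  → ¥28,567

Book-profits minimum tax:
  Base (adjusted book income): ¥253,400
  Exemption: ¥85,000 − 20% × (¥253,400 − ¥212,000) = ¥85,000 − ¥8,280 = ¥76,720
  Base: ¥253,400 − ¥76,720 = ¥176,680
  ¥176,680 × 20% = ¥35,336

Excess of book-profits minimum tax over ordinary income tax: ¥35,336 − ¥28,567 = ¥6,769.

¥6,769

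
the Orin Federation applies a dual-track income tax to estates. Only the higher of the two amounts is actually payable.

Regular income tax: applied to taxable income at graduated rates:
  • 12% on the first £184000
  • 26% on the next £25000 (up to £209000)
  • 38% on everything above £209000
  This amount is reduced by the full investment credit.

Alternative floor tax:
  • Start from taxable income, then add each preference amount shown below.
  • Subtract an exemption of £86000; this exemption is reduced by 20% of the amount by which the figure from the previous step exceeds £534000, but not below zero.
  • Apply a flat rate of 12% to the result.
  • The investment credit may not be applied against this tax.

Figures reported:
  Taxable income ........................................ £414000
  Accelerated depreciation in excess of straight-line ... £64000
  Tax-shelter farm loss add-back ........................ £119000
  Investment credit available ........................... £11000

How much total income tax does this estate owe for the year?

£95480

Regular income tax:
  £184000 × 12% = £22080
  £25000 × 26% = £6500
  £205000 × 38% = £77900
  → £106480
  Less investment credit £11000 → £95480

Alternative floor tax:
  Adjusted income: £414000 + £64000 + £119000 = £597000
  Exemption: £86000 − 20% × (£597000 − £534000) = £86000 − £12600 = £73400
  Base: £597000 − £73400 = £523600
  £523600 × 12% = £62832

£95480 > £62832, so the regular income tax governs.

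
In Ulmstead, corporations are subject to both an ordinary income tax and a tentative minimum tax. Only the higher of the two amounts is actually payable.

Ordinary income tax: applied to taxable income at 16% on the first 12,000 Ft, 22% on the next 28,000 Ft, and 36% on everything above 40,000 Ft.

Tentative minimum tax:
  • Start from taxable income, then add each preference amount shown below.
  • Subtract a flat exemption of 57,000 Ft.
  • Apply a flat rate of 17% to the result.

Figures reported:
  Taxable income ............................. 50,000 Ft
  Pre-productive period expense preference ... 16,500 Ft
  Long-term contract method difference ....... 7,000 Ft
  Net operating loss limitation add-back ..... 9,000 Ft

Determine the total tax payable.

11,680 Ft

Ordinary income tax:
  12,000 Ft × 16% = 1,920 Ft
  28,000 Ft × 22% = 6,160 Ft
  10,000 Ft × 36% = 3,600 Ft
  → 11,680 Ft

Tentative minimum tax:
  Adjusted income: 50,000 Ft + 16,500 Ft + 7,000 Ft + 9,000 Ft = 82,500 Ft
  Less exemption 57,000 Ft → base 25,500 Ft
  25,500 Ft × 17% = 4,335 Ft

11,680 Ft > 4,335 Ft, so the ordinary income tax governs.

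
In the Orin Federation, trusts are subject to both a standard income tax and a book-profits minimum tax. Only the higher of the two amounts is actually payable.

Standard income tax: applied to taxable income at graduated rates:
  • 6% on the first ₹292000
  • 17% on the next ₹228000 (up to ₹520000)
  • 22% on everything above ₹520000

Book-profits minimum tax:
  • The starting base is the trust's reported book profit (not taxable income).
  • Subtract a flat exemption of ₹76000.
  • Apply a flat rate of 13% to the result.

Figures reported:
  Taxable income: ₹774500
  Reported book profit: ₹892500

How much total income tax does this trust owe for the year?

Book-profits minimum tax:
  Base (reported book profit): ₹892500
  Less exemption ₹76000 → base ₹816500
  ₹816500 × 13% = ₹106145

Standard income tax:
  ₹292000 × 6% = ₹17520
  ₹228000 × 17% = ₹38760
  ₹254500 × 22% = ₹55990
  → ₹112270

₹112270 > ₹106145, so the standard income tax governs.

₹112270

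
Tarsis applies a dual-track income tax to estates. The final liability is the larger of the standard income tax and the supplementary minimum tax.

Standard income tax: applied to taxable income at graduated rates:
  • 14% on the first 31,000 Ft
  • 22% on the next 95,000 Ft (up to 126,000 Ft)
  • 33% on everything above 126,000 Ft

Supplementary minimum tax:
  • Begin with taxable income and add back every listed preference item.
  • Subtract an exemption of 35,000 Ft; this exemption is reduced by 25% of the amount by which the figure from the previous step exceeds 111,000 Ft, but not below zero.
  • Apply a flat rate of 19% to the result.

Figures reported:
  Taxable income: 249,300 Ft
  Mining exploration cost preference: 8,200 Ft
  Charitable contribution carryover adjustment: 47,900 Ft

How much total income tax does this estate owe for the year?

65,929 Ft

Standard income tax:
  31,000 Ft × 14% = 4,340 Ft
  95,000 Ft × 22% = 20,900 Ft
  123,300 Ft × 33% = 40,689 Ft
  → 65,929 Ft

Supplementary minimum tax:
  Adjusted income: 249,300 Ft + 8,200 Ft + 47,900 Ft = 305,400 Ft
  Exemption: 25% × (305,400 Ft − 111,000 Ft) = 48,600 Ft ≥ 35,000 Ft, so the exemption is fully phased out
  Base: 305,400 Ft − 0 Ft = 305,400 Ft
  305,400 Ft × 19% = 58,026 Ft

65,929 Ft > 58,026 Ft, so the standard income tax governs.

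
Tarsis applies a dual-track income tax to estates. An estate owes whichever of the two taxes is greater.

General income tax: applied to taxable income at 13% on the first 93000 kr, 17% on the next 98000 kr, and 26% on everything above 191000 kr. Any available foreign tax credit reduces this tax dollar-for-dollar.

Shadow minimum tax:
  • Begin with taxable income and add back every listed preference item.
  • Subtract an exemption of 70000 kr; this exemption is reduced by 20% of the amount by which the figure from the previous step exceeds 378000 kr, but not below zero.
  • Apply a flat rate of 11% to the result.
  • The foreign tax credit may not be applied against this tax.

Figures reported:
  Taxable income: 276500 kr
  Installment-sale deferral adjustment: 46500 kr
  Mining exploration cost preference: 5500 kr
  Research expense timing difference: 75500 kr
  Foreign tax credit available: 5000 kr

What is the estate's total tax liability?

Shadow minimum tax:
  Adjusted income: 276500 kr + 46500 kr + 5500 kr + 75500 kr = 404000 kr
  Exemption: 70000 kr − 20% × (404000 kr − 378000 kr) = 70000 kr − 5200 kr = 64800 kr
  Base: 404000 kr − 64800 kr = 339200 kr
  339200 kr × 11% = 37312 kr

General income tax:
  93000 kr × 13% = 12090 kr
  98000 kr × 17% = 16660 kr
  85500 kr × 26% = 22230 kr
  → 50980 kr
  Less foreign tax credit 5000 kr → 45980 kr

45980 kr > 37312 kr, so the general income tax governs.

45980 kr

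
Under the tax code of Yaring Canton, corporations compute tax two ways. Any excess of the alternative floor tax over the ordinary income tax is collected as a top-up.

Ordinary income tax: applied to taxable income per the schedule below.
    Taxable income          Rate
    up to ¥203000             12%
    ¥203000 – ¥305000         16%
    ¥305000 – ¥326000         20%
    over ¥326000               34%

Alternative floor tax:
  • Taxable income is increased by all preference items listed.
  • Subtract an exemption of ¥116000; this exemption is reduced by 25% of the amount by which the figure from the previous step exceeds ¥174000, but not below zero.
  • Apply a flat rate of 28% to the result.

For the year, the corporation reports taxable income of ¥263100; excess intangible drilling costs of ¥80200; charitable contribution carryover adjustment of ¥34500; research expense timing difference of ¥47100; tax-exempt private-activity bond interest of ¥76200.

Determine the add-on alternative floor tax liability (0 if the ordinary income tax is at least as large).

Ordinary income tax:
  ¥203000 × 12% = ¥24360
  ¥60100 × 16% = ¥9616
  → ¥33976

Alternative floor tax:
  Adjusted income: ¥263100 + ¥80200 + ¥34500 + ¥47100 + ¥76200 = ¥501100
  Exemption: ¥116000 − 25% × (¥501100 − ¥174000) = ¥116000 − ¥81775 = ¥34225
  Base: ¥501100 − ¥34225 = ¥466875
  ¥466875 × 28% = ¥130725

Excess of alternative floor tax over ordinary income tax: ¥130725 − ¥33976 = ¥96749.

¥96749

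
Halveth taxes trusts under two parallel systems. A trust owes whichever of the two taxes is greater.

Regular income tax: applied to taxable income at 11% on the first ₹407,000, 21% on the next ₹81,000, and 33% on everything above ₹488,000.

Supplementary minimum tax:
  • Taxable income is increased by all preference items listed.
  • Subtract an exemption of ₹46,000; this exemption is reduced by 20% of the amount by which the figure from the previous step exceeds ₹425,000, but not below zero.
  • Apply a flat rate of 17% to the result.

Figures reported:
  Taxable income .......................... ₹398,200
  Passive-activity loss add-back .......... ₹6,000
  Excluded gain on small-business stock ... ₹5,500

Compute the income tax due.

₹61,829

Regular income tax:
  ₹398,200 × 11% = ₹43,802

Supplementary minimum tax:
  Adjusted income: ₹398,200 + ₹6,000 + ₹5,500 = ₹409,700
  Exemption: ₹409,700 ≤ ₹425,000, so full ₹46,000 applies
  Base: ₹409,700 − ₹46,000 = ₹363,700
  ₹363,700 × 17% = ₹61,829

₹61,829 > ₹43,802, so the supplementary minimum tax is the binding amount.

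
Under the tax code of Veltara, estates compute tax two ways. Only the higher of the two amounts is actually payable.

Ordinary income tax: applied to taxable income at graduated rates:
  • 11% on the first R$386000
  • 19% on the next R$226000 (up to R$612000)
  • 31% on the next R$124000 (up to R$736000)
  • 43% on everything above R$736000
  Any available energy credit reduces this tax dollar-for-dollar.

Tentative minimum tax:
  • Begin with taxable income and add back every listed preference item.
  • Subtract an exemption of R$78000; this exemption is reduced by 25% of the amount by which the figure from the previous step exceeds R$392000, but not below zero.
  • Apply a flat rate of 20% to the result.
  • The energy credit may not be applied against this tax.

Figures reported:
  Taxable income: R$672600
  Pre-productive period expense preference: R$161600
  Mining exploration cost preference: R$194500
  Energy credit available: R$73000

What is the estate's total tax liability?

R$205740

Ordinary income tax:
  R$386000 × 11% = R$42460
  R$226000 × 19% = R$42940
  R$60600 × 31% = R$18786
  → R$104186
  Less energy credit R$73000 → R$31186

Tentative minimum tax:
  Adjusted income: R$672600 + R$161600 + R$194500 = R$1028700
  Exemption: 25% × (R$1028700 − R$392000) = R$159175 ≥ R$78000, so the exemption is fully phased out
  Base: R$1028700 − R$0 = R$1028700
  R$1028700 × 20% = R$205740

R$205740 > R$31186, so the tentative minimum tax is the binding amount.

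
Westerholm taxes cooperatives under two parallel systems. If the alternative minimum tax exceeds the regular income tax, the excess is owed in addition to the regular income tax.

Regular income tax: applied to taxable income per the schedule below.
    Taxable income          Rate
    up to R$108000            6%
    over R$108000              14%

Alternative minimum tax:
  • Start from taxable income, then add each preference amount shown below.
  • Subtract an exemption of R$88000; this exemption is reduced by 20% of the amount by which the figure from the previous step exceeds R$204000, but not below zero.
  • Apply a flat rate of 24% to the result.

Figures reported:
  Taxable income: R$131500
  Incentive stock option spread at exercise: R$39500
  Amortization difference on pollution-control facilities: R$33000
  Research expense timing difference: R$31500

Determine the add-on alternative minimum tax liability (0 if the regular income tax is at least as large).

R$27142

Alternative minimum tax:
  Adjusted income: R$131500 + R$39500 + R$33000 + R$31500 = R$235500
  Exemption: R$88000 − 20% × (R$235500 − R$204000) = R$88000 − R$6300 = R$81700
  Base: R$235500 − R$81700 = R$153800
  R$153800 × 24% = R$36912

Regular income tax:
  R$108000 × 6% = R$6480
  R$23500 × 14% = R$3290
  → R$9770

Excess of alternative minimum tax over regular income tax: R$36912 − R$9770 = R$27142.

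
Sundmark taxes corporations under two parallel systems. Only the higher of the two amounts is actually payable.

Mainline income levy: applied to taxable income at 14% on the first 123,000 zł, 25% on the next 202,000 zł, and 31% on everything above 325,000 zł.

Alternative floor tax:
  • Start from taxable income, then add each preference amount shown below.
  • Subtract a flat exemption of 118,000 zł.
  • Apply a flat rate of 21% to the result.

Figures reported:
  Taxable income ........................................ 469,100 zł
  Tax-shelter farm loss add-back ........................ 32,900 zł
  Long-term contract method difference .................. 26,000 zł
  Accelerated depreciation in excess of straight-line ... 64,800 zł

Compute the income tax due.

Alternative floor tax:
  Adjusted income: 469,100 zł + 32,900 zł + 26,000 zł + 64,800 zł = 592,800 zł
  Less exemption 118,000 zł → base 474,800 zł
  474,800 zł × 21% = 99,708 zł

Mainline income levy:
  123,000 zł × 14% = 17,220 zł
  202,000 zł × 25% = 50,500 zł
  144,100 zł × 31% = 44,671 zł
  → 112,391 zł

112,391 zł > 99,708 zł, so the mainline income levy governs.

112,391 zł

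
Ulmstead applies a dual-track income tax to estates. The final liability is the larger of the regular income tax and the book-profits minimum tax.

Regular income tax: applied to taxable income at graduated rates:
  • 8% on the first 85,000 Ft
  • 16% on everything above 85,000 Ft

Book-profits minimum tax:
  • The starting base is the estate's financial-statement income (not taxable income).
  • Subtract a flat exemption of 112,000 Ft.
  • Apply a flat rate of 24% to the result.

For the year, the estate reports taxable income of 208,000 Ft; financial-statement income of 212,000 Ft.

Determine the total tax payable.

26,480 Ft

Book-profits minimum tax:
  Base (financial-statement income): 212,000 Ft
  Less exemption 112,000 Ft → base 100,000 Ft
  100,000 Ft × 24% = 24,000 Ft

Regular income tax:
  85,000 Ft × 8% = 6,800 Ft
  123,000 Ft × 16% = 19,680 Ft
  → 26,480 Ft

26,480 Ft > 24,000 Ft, so the regular income tax governs.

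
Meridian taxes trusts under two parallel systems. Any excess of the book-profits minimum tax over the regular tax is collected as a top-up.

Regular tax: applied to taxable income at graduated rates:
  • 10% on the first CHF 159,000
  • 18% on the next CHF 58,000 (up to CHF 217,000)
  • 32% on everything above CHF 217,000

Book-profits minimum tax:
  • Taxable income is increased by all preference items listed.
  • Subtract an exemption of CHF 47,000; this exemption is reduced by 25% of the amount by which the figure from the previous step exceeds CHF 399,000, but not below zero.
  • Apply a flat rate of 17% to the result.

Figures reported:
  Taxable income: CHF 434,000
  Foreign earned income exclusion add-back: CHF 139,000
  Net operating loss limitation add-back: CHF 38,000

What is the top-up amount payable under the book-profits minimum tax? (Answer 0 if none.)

CHF 8,090

Book-profits minimum tax:
  Adjusted income: CHF 434,000 + CHF 139,000 + CHF 38,000 = CHF 611,000
  Exemption: 25% × (CHF 611,000 − CHF 399,000) = CHF 53,000 ≥ CHF 47,000, so the exemption is fully phased out
  Base: CHF 611,000 − CHF 0 = CHF 611,000
  CHF 611,000 × 17% = CHF 103,870

Regular tax:
  CHF 159,000 × 10% = CHF 15,900
  CHF 58,000 × 18% = CHF 10,440
  CHF 217,000 × 32% = CHF 69,440
  → CHF 95,780

Excess of book-profits minimum tax over regular tax: CHF 103,870 − CHF 95,780 = CHF 8,090.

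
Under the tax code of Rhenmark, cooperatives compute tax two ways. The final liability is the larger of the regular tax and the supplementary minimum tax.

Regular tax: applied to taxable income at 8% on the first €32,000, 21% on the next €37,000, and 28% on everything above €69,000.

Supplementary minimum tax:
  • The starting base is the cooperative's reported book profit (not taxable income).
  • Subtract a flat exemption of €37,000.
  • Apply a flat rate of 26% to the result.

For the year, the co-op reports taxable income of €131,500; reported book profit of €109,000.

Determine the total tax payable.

Regular tax:
  €32,000 × 8% = €2,560
  €37,000 × 21% = €7,770
  €62,500 × 28% = €17,500
  → €27,830

Supplementary minimum tax:
  Base (reported book profit): €109,000
  Less exemption €37,000 → base €72,000
  €72,000 × 26% = €18,720

€27,830 > €18,720, so the regular tax governs.

€27,830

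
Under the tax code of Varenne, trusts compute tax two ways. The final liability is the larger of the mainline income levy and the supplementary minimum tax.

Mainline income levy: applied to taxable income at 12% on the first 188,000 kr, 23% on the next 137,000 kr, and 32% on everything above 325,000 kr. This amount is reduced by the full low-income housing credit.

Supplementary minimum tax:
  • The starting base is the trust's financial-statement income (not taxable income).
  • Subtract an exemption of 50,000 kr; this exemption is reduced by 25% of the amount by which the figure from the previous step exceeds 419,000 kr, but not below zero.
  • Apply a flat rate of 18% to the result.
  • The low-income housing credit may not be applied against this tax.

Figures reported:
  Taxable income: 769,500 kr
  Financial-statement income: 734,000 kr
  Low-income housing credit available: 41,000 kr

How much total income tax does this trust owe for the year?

Supplementary minimum tax:
  Base (financial-statement income): 734,000 kr
  Exemption: 25% × (734,000 kr − 419,000 kr) = 78,750 kr ≥ 50,000 kr, so the exemption is fully phased out
  Base: 734,000 kr − 0 kr = 734,000 kr
  734,000 kr × 18% = 132,120 kr

Mainline income levy:
  188,000 kr × 12% = 22,560 kr
  137,000 kr × 23% = 31,510 kr
  444,500 kr × 32% = 142,240 kr
  → 196,310 kr
  Less low-income housing credit 41,000 kr → 155,310 kr

155,310 kr > 132,120 kr, so the mainline income levy governs.

155,310 kr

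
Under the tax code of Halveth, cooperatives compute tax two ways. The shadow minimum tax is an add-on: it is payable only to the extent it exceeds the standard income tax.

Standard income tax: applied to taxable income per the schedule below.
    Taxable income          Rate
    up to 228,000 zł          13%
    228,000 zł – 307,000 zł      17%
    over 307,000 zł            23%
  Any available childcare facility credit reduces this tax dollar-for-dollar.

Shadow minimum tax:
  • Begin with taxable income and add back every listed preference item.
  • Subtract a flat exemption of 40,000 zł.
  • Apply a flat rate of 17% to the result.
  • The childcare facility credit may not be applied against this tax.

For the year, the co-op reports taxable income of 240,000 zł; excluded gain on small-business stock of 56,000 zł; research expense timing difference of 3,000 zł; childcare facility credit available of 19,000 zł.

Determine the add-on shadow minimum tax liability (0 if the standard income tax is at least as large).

31,350 zł

Shadow minimum tax:
  Adjusted income: 240,000 zł + 56,000 zł + 3,000 zł = 299,000 zł
  Less exemption 40,000 zł → base 259,000 zł
  259,000 zł × 17% = 44,030 zł

Standard income tax:
  228,000 zł × 13% = 29,640 zł
  12,000 zł × 17% = 2,040 zł
  → 31,680 zł
  Less childcare facility credit 19,000 zł → 12,680 zł

Excess of shadow minimum tax over standard income tax: 44,030 zł − 12,680 zł = 31,350 zł.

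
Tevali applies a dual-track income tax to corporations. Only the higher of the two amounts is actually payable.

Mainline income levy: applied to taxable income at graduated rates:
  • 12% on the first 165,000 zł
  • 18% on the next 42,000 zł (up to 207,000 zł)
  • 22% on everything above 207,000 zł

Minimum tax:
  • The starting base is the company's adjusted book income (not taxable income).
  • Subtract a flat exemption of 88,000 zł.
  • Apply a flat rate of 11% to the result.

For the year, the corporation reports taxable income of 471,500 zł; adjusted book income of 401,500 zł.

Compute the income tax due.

85,550 zł

Mainline income levy:
  165,000 zł × 12% = 19,800 zł
  42,000 zł × 18% = 7,560 zł
  264,500 zł × 22% = 58,190 zł
  → 85,550 zł

Minimum tax:
  Base (adjusted book income): 401,500 zł
  Less exemption 88,000 zł → base 313,500 zł
  313,500 zł × 11% = 34,485 zł

85,550 zł > 34,485 zł, so the mainline income levy governs.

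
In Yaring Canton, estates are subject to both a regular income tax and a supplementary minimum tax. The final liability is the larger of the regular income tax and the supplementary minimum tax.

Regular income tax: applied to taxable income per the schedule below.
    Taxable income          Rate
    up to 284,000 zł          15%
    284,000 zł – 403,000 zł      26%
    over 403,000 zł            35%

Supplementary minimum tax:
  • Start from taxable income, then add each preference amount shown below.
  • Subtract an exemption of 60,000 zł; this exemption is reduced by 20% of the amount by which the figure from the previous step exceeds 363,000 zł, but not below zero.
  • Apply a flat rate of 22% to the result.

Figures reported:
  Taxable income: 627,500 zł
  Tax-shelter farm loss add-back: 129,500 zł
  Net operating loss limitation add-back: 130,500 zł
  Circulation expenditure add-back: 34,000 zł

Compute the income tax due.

Regular income tax:
  284,000 zł × 15% = 42,600 zł
  119,000 zł × 26% = 30,940 zł
  224,500 zł × 35% = 78,575 zł
  → 152,115 zł

Supplementary minimum tax:
  Adjusted income: 627,500 zł + 129,500 zł + 130,500 zł + 34,000 zł = 921,500 zł
  Exemption: 20% × (921,500 zł − 363,000 zł) = 111,700 zł ≥ 60,000 zł, so the exemption is fully phased out
  Base: 921,500 zł − 0 zł = 921,500 zł
  921,500 zł × 22% = 202,730 zł

202,730 zł > 152,115 zł, so the supplementary minimum tax is the binding amount.

202,730 zł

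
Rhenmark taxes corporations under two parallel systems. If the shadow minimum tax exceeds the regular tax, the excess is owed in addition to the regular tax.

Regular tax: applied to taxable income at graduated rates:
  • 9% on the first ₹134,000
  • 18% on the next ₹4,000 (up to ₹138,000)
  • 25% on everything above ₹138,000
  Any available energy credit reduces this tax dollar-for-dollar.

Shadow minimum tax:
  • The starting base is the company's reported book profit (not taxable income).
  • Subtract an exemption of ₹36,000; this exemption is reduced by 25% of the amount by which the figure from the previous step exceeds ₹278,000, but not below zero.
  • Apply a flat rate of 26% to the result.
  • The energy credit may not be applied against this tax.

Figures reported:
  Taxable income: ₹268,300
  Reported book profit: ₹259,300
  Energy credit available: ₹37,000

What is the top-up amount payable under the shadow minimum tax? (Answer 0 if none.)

₹49,703

Regular tax:
  ₹134,000 × 9% = ₹12,060
  ₹4,000 × 18% = ₹720
  ₹130,300 × 25% = ₹32,575
  → ₹45,355
  Less energy credit ₹37,000 → ₹8,355

Shadow minimum tax:
  Base (reported book profit): ₹259,300
  Exemption: ₹259,300 ≤ ₹278,000, so full ₹36,000 applies
  Base: ₹259,300 − ₹36,000 = ₹223,300
  ₹223,300 × 26% = ₹58,058

Excess of shadow minimum tax over regular tax: ₹58,058 − ₹8,355 = ₹49,703.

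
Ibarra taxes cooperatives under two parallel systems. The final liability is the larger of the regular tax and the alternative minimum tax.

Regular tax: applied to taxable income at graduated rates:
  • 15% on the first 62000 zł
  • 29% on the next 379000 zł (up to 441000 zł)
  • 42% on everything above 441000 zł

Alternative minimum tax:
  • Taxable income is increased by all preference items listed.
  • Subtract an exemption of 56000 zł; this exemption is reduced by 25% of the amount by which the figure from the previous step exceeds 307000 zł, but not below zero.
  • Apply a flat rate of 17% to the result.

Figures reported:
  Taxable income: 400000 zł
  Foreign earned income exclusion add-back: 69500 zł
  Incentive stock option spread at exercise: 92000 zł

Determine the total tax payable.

107320 zł

Regular tax:
  62000 zł × 15% = 9300 zł
  338000 zł × 29% = 98020 zł
  → 107320 zł

Alternative minimum tax:
  Adjusted income: 400000 zł + 69500 zł + 92000 zł = 561500 zł
  Exemption: 25% × (561500 zł − 307000 zł) = 63625 zł ≥ 56000 zł, so the exemption is fully phased out
  Base: 561500 zł − 0 zł = 561500 zł
  561500 zł × 17% = 95455 zł

107320 zł > 95455 zł, so the regular tax governs.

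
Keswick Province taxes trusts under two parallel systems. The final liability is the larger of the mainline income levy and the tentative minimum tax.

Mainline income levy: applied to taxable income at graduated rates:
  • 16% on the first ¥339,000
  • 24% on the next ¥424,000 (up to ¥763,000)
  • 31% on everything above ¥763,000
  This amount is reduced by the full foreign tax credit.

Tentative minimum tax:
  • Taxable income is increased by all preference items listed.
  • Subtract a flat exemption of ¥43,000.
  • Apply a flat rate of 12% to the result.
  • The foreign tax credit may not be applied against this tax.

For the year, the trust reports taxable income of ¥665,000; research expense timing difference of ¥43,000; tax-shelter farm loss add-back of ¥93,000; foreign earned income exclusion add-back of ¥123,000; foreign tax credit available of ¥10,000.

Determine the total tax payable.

¥122,480

Mainline income levy:
  ¥339,000 × 16% = ¥54,240
  ¥326,000 × 24% = ¥78,240
  → ¥132,480
  Less foreign tax credit ¥10,000 → ¥122,480

Tentative minimum tax:
  Adjusted income: ¥665,000 + ¥43,000 + ¥93,000 + ¥123,000 = ¥924,000
  Less exemption ¥43,000 → base ¥881,000
  ¥881,000 × 12% = ¥105,720

¥122,480 > ¥105,720, so the mainline income levy governs.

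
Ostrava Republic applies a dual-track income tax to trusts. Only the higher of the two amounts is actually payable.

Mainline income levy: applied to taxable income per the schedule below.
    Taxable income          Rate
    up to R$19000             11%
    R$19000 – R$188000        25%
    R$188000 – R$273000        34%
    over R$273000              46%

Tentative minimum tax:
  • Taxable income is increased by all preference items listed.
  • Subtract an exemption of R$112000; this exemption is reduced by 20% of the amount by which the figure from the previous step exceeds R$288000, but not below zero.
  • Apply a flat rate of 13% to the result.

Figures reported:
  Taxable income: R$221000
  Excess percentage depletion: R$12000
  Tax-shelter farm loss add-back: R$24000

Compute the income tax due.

R$55560

Mainline income levy:
  R$19000 × 11% = R$2090
  R$169000 × 25% = R$42250
  R$33000 × 34% = R$11220
  → R$55560

Tentative minimum tax:
  Adjusted income: R$221000 + R$12000 + R$24000 = R$257000
  Exemption: R$257000 ≤ R$288000, so full R$112000 applies
  Base: R$257000 − R$112000 = R$145000
  R$145000 × 13% = R$18850

R$55560 > R$18850, so the mainline income levy governs.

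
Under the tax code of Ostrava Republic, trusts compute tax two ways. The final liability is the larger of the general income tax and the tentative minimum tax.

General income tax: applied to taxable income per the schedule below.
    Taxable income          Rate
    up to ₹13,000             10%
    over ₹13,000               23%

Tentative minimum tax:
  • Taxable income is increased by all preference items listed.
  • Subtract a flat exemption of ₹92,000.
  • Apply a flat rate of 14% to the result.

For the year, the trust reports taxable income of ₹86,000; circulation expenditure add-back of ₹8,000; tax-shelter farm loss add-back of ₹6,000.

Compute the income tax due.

General income tax:
  ₹13,000 × 10% = ₹1,300
  ₹73,000 × 23% = ₹16,790
  → ₹18,090

Tentative minimum tax:
  Adjusted income: ₹86,000 + ₹8,000 + ₹6,000 = ₹100,000
  Less exemption ₹92,000 → base ₹8,000
  ₹8,000 × 14% = ₹1,120

₹18,090 > ₹1,120, so the general income tax governs.

₹18,090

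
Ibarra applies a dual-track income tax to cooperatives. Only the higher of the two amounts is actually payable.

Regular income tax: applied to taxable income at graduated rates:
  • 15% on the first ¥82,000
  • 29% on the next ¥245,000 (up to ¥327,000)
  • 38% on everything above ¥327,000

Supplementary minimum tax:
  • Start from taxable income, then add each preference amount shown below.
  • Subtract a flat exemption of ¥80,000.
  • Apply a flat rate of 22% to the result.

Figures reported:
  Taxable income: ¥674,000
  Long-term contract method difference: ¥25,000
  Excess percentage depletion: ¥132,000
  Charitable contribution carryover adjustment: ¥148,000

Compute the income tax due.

¥215,210

Supplementary minimum tax:
  Adjusted income: ¥674,000 + ¥25,000 + ¥132,000 + ¥148,000 = ¥979,000
  Less exemption ¥80,000 → base ¥899,000
  ¥899,000 × 22% = ¥197,780

Regular income tax:
  ¥82,000 × 15% = ¥12,300
  ¥245,000 × 29% = ¥71,050
  ¥347,000 × 38% = ¥131,860
  → ¥215,210

¥215,210 > ¥197,780, so the regular income tax governs.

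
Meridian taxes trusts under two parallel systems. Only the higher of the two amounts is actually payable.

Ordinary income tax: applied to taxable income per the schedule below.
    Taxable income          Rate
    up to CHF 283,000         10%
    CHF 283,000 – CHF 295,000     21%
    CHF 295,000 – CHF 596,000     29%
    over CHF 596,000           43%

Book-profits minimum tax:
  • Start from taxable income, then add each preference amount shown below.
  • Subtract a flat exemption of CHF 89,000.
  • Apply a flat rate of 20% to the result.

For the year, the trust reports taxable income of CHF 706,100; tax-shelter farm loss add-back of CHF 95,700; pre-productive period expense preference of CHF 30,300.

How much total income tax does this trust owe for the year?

CHF 165,453

Ordinary income tax:
  CHF 283,000 × 10% = CHF 28,300
  CHF 12,000 × 21% = CHF 2,520
  CHF 301,000 × 29% = CHF 87,290
  CHF 110,100 × 43% = CHF 47,343
  → CHF 165,453

Book-profits minimum tax:
  Adjusted income: CHF 706,100 + CHF 95,700 + CHF 30,300 = CHF 832,100
  Less exemption CHF 89,000 → base CHF 743,100
  CHF 743,100 × 20% = CHF 148,620

CHF 165,453 > CHF 148,620, so the ordinary income tax governs.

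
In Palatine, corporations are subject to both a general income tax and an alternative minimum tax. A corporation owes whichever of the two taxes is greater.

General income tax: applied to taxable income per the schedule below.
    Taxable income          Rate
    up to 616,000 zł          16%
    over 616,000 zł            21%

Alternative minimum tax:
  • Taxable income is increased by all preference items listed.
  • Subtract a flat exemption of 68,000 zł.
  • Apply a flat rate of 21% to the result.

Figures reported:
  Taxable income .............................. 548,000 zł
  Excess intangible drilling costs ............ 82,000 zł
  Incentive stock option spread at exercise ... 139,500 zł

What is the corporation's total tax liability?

147,315 zł

Alternative minimum tax:
  Adjusted income: 548,000 zł + 82,000 zł + 139,500 zł = 769,500 zł
  Less exemption 68,000 zł → base 701,500 zł
  701,500 zł × 21% = 147,315 zł

General income tax:
  548,000 zł × 16% = 87,680 zł

147,315 zł > 87,680 zł, so the alternative minimum tax is the binding amount.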